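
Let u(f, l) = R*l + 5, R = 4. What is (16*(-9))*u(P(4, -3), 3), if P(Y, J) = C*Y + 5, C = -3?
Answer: -2448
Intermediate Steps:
P(Y, J) = 5 - 3*Y (P(Y, J) = -3*Y + 5 = 5 - 3*Y)
u(f, l) = 5 + 4*l (u(f, l) = 4*l + 5 = 5 + 4*l)
(16*(-9))*u(P(4, -3), 3) = (16*(-9))*(5 + 4*3) = -144*(5 + 12) = -144*17 = -2448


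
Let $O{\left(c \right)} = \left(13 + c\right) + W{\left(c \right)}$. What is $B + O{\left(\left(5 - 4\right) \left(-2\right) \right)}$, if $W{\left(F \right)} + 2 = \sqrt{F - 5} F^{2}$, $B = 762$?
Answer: $771 + 4 i \sqrt{7} \approx 771.0 + 10.583 i$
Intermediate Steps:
$W{\left(F \right)} = -2 + F^{2} \sqrt{-5 + F}$ ($W{\left(F \right)} = -2 + \sqrt{F - 5} F^{2} = -2 + \sqrt{-5 + F} F^{2} = -2 + F^{2} \sqrt{-5 + F}$)
$O{\left(c \right)} = 11 + c + c^{2} \sqrt{-5 + c}$ ($O{\left(c \right)} = \left(13 + c\right) + \left(-2 + c^{2} \sqrt{-5 + c}\right) = 11 + c + c^{2} \sqrt{-5 + c}$)
$B + O{\left(\left(5 - 4\right) \left(-2\right) \right)} = 762 + \left(11 + \left(5 - 4\right) \left(-2\right) + \left(\left(5 - 4\right) \left(-2\right)\right)^{2} \sqrt{-5 + \left(5 - 4\right) \left(-2\right)}\right) = 762 + \left(11 + 1 \left(-2\right) + \left(1 \left(-2\right)\right)^{2} \sqrt{-5 + 1 \left(-2\right)}\right) = 762 + \left(11 - 2 + \left(-2\right)^{2} \sqrt{-5 - 2}\right) = 762 + \left(11 - 2 + 4 \sqrt{-7}\right) = 762 + \left(11 - 2 + 4 i \sqrt{7}\right) = 762 + \left(9 + 4 i \sqrt{7}\right) = 771 + 4 i \sqrt{7}$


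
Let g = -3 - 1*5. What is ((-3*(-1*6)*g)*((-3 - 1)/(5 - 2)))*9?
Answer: 1728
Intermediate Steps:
g = -8 (g = -3 - 5 = -8)
((-3*(-1*6)*g)*((-3 - 1)/(5 - 2)))*9 = ((-3*(-1*6)*(-8))*((-3 - 1)/(5 - 2)))*9 = ((-(-18)*(-8))*(-4/3))*9 = ((-3*48)*(-4*⅓))*9 = -144*(-4/3)*9 = 192*9 = 1728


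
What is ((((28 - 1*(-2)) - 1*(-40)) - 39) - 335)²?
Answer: 92416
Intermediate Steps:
((((28 - 1*(-2)) - 1*(-40)) - 39) - 335)² = ((((28 + 2) + 40) - 39) - 335)² = (((30 + 40) - 39) - 335)² = ((70 - 39) - 335)² = (31 - 335)² = (-304)² = 92416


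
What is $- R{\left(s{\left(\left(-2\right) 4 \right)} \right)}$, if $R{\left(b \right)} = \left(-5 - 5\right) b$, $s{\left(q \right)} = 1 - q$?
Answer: $90$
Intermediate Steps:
$R{\left(b \right)} = - 10 b$
$- R{\left(s{\left(\left(-2\right) 4 \right)} \right)} = - \left(-10\right) \left(1 - \left(-2\right) 4\right) = - \left(-10\right) \left(1 - -8\right) = - \left(-10\right) \left(1 + 8\right) = - \left(-10\right) 9 = \left(-1\right) \left(-90\right) = 90$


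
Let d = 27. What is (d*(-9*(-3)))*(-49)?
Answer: -35721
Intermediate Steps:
(d*(-9*(-3)))*(-49) = (27*(-9*(-3)))*(-49) = (27*27)*(-49) = 729*(-49) = -35721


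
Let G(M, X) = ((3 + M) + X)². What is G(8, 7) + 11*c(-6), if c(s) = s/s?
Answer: 335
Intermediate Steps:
G(M, X) = (3 + M + X)²
c(s) = 1
G(8, 7) + 11*c(-6) = (3 + 8 + 7)² + 11*1 = 18² + 11 = 324 + 11 = 335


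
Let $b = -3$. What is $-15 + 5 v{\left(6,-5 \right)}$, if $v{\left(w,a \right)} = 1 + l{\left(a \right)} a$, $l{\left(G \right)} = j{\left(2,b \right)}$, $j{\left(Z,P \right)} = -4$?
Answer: $90$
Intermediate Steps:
$l{\left(G \right)} = -4$
$v{\left(w,a \right)} = 1 - 4 a$
$-15 + 5 v{\left(6,-5 \right)} = -15 + 5 \left(1 - -20\right) = -15 + 5 \left(1 + 20\right) = -15 + 5 \cdot 21 = -15 + 105 = 90$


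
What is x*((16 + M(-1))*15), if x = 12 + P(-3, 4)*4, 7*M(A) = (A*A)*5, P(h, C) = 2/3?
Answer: 25740/7 ≈ 3677.1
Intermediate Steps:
P(h, C) = ⅔ (P(h, C) = 2*(⅓) = ⅔)
M(A) = 5*A²/7 (M(A) = ((A*A)*5)/7 = (A²*5)/7 = (5*A²)/7 = 5*A²/7)
x = 44/3 (x = 12 + (⅔)*4 = 12 + 8/3 = 44/3 ≈ 14.667)
x*((16 + M(-1))*15) = 44*((16 + (5/7)*(-1)²)*15)/3 = 44*((16 + (5/7)*1)*15)/3 = 44*((16 + 5/7)*15)/3 = 44*((117/7)*15)/3 = (44/3)*(1755/7) = 25740/7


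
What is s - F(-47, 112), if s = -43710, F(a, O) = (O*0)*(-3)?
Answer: -43710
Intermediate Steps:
F(a, O) = 0 (F(a, O) = 0*(-3) = 0)
s - F(-47, 112) = -43710 - 1*0 = -43710 + 0 = -43710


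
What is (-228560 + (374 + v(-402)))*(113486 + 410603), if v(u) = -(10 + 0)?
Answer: -119595013444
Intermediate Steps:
v(u) = -10 (v(u) = -1*10 = -10)
(-228560 + (374 + v(-402)))*(113486 + 410603) = (-228560 + (374 - 10))*(113486 + 410603) = (-228560 + 364)*524089 = -228196*524089 = -119595013444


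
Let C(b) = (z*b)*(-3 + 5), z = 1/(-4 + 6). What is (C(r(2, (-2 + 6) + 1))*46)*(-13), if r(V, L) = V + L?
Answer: -4186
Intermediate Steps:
z = ½ (z = 1/2 = ½ ≈ 0.50000)
r(V, L) = L + V
C(b) = b (C(b) = (b/2)*(-3 + 5) = (b/2)*2 = b)
(C(r(2, (-2 + 6) + 1))*46)*(-13) = ((((-2 + 6) + 1) + 2)*46)*(-13) = (((4 + 1) + 2)*46)*(-13) = ((5 + 2)*46)*(-13) = (7*46)*(-13) = 322*(-13) = -4186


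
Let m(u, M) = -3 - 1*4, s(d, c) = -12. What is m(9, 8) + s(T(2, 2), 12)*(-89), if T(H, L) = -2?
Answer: 1061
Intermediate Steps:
m(u, M) = -7 (m(u, M) = -3 - 4 = -7)
m(9, 8) + s(T(2, 2), 12)*(-89) = -7 - 12*(-89) = -7 + 1068 = 1061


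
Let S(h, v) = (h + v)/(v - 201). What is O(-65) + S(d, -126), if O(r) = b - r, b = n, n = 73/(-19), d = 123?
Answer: 126677/2071 ≈ 61.167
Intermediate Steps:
n = -73/19 (n = 73*(-1/19) = -73/19 ≈ -3.8421)
b = -73/19 ≈ -3.8421
S(h, v) = (h + v)/(-201 + v)
O(r) = -73/19 - r
O(-65) + S(d, -126) = (-73/19 - 1*(-65)) + (123 - 126)/(-201 - 126) = (-73/19 + 65) - 3/(-327) = 1162/19 - 1/327*(-3) = 1162/19 + 1/109 = 126677/2071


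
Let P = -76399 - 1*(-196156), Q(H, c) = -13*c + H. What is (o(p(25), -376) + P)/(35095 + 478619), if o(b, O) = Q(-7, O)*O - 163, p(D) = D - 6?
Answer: -857831/256857 ≈ -3.3397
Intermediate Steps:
Q(H, c) = H - 13*c
p(D) = -6 + D
P = 119757 (P = -76399 + 196156 = 119757)
o(b, O) = -163 + O*(-7 - 13*O) (o(b, O) = (-7 - 13*O)*O - 163 = O*(-7 - 13*O) - 163 = -163 + O*(-7 - 13*O))
(o(p(25), -376) + P)/(35095 + 478619) = ((-163 - 1*(-376)*(7 + 13*(-376))) + 119757)/(35095 + 478619) = ((-163 - 1*(-376)*(7 - 4888)) + 119757)/513714 = ((-163 - 1*(-376)*(-4881)) + 119757)*(1/513714) = ((-163 - 1835256) + 119757)*(1/513714) = (-1835419 + 119757)*(1/513714) = -1715662*1/513714 = -857831/256857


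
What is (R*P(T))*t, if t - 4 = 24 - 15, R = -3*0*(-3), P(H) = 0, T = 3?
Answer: 0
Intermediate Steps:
R = 0 (R = 0*(-3) = 0)
t = 13 (t = 4 + (24 - 15) = 4 + 9 = 13)
(R*P(T))*t = (0*0)*13 = 0*13 = 0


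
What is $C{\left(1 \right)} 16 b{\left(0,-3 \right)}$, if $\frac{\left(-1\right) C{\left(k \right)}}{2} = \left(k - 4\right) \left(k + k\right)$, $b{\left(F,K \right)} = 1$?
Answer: $192$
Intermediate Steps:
$C{\left(k \right)} = - 4 k \left(-4 + k\right)$ ($C{\left(k \right)} = - 2 \left(k - 4\right) \left(k + k\right) = - 2 \left(-4 + k\right) 2 k = - 2 \cdot 2 k \left(-4 + k\right) = - 4 k \left(-4 + k\right)$)
$C{\left(1 \right)} 16 b{\left(0,-3 \right)} = 4 \cdot 1 \left(4 - 1\right) 16 \cdot 1 = 4 \cdot 1 \cdot 3 \cdot 16 \cdot 1 = 12 \cdot 16 \cdot 1 = 192 \cdot 1 = 192$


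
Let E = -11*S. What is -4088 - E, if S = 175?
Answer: -2163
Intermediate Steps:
E = -1925 (E = -11*175 = -1925)
-4088 - E = -4088 - 1*(-1925) = -4088 + 1925 = -2163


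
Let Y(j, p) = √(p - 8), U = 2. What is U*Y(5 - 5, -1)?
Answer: 6*I ≈ 6.0*I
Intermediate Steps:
Y(j, p) = √(-8 + p)
U*Y(5 - 5, -1) = 2*√(-8 - 1) = 2*√(-9) = 2*(3*I) = 6*I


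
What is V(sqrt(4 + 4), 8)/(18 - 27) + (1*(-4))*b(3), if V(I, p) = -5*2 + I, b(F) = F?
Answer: -98/9 - 2*sqrt(2)/9 ≈ -11.203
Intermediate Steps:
V(I, p) = -10 + I
V(sqrt(4 + 4), 8)/(18 - 27) + (1*(-4))*b(3) = (-10 + sqrt(4 + 4))/(18 - 27) + (1*(-4))*3 = (-10 + sqrt(8))/(-9) - 4*3 = (-10 + 2*sqrt(2))*(-1/9) - 12 = (10/9 - 2*sqrt(2)/9) - 12 = -98/9 - 2*sqrt(2)/9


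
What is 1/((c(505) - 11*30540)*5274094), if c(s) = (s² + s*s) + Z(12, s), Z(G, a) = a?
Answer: 1/920935923810 ≈ 1.0859e-12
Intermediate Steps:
c(s) = s + 2*s² (c(s) = (s² + s*s) + s = (s² + s²) + s = 2*s² + s = s + 2*s²)
1/((c(505) - 11*30540)*5274094) = 1/((505*(1 + 2*505) - 11*30540)*5274094) = (1/5274094)/(505*(1 + 1010) - 335940) = (1/5274094)/(505*1011 - 335940) = (1/5274094)/(510555 - 335940) = (1/5274094)/174615 = (1/174615)*(1/5274094) = 1/920935923810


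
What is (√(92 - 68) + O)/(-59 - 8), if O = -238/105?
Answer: 34/1005 - 2*√6/67 ≈ -0.039288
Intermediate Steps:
O = -34/15 (O = -238*1/105 = -34/15 ≈ -2.2667)
(√(92 - 68) + O)/(-59 - 8) = (√(92 - 68) - 34/15)/(-59 - 8) = (√24 - 34/15)/(-67) = (2*√6 - 34/15)*(-1/67) = (-34/15 + 2*√6)*(-1/67) = 34/1005 - 2*√6/67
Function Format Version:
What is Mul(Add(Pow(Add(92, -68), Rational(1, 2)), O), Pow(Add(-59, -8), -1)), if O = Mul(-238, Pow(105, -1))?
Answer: Add(Rational(34, 1005), Mul(Rational(-2, 67), Pow(6, Rational(1, 2)))) ≈ -0.039288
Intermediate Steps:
O = Rational(-34, 15) (O = Mul(-238, Rational(1, 105)) = Rational(-34, 15) ≈ -2.2667)
Mul(Add(Pow(Add(92, -68), Rational(1, 2)), O), Pow(Add(-59, -8), -1)) = Mul(Add(Pow(Add(92, -68), Rational(1, 2)), Rational(-34, 15)), Pow(Add(-59, -8), -1)) = Mul(Add(Pow(24, Rational(1, 2)), Rational(-34, 15)), Pow(-67, -1)) = Mul(Add(Mul(2, Pow(6, Rational(1, 2))), Rational(-34, 15)), Rational(-1, 67)) = Mul(Add(Rational(-34, 15), Mul(2, Pow(6, Rational(1, 2)))), Rational(-1, 67)) = Add(Rational(34, 1005), Mul(Rational(-2, 67), Pow(6, Rational(1, 2))))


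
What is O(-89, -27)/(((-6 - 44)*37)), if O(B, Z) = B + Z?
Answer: 58/925 ≈ 0.062703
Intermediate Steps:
O(-89, -27)/(((-6 - 44)*37)) = (-89 - 27)/(((-6 - 44)*37)) = -116/((-50*37)) = -116/(-1850) = -116*(-1/1850) = 58/925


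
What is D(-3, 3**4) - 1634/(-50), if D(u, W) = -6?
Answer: 667/25 ≈ 26.680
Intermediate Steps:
D(-3, 3**4) - 1634/(-50) = -6 - 1634/(-50) = -6 - 1634*(-1)/50 = -6 - 38*(-43/50) = -6 + 817/25 = 667/25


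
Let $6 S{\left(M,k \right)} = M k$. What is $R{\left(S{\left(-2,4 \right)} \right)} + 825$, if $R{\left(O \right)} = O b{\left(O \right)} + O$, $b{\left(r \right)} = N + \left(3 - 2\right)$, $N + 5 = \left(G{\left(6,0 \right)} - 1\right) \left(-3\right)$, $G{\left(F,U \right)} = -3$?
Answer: $813$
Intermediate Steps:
$S{\left(M,k \right)} = \frac{M k}{6}$
$N = 7$ ($N = -5 + \left(-3 - 1\right) \left(-3\right) = -5 - -12 = -5 + 12 = 7$)
$b{\left(r \right)} = 8$ ($b{\left(r \right)} = 7 + \left(3 - 2\right) = 7 + 1 = 8$)
$R{\left(O \right)} = 9 O$ ($R{\left(O \right)} = O 8 + O = 8 O + O = 9 O$)
$R{\left(S{\left(-2,4 \right)} \right)} + 825 = 9 \cdot \frac{1}{6} \left(-2\right) 4 + 825 = 9 \left(- \frac{4}{3}\right) + 825 = -12 + 825 = 813$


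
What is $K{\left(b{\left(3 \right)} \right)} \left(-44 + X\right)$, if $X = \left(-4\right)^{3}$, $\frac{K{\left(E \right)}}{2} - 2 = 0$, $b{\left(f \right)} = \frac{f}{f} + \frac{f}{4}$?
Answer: $-432$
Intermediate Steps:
$b{\left(f \right)} = 1 + \frac{f}{4}$ ($b{\left(f \right)} = 1 + f \frac{1}{4} = 1 + \frac{f}{4}$)
$K{\left(E \right)} = 4$ ($K{\left(E \right)} = 4 + 2 \cdot 0 = 4 + 0 = 4$)
$X = -64$
$K{\left(b{\left(3 \right)} \right)} \left(-44 + X\right) = 4 \left(-44 - 64\right) = 4 \left(-108\right) = -432$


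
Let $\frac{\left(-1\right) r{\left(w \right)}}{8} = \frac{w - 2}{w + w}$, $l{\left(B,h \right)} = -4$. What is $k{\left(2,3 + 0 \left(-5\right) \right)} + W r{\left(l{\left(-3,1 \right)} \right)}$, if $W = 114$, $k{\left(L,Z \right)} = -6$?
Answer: $-690$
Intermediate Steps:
$r{\left(w \right)} = - \frac{4 \left(-2 + w\right)}{w}$ ($r{\left(w \right)} = - 8 \frac{w - 2}{w + w} = - 8 \frac{-2 + w}{2 w} = - \frac{4 \left(-2 + w\right)}{w}$)
$k{\left(2,3 + 0 \left(-5\right) \right)} + W r{\left(l{\left(-3,1 \right)} \right)} = -6 + 114 \left(-4 + \frac{8}{-4}\right) = -6 + 114 \left(-4 + 8 \left(- \frac{1}{4}\right)\right) = -6 + 114 \left(-4 - 2\right) = -6 + 114 \left(-6\right) = -6 - 684 = -690$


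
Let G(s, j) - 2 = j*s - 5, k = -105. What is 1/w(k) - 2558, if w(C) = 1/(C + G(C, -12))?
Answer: -1406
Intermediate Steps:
G(s, j) = -3 + j*s (G(s, j) = 2 + (j*s - 5) = 2 + (-5 + j*s) = -3 + j*s)
w(C) = 1/(-3 - 11*C) (w(C) = 1/(C + (-3 - 12*C)) = 1/(-3 - 11*C))
1/w(k) - 2558 = 1/(-1/(3 + 11*(-105))) - 2558 = 1/(-1/(3 - 1155)) - 2558 = 1/(-1/(-1152)) - 2558 = 1/(-1*(-1/1152)) - 2558 = 1/(1/1152) - 2558 = 1152 - 2558 = -1406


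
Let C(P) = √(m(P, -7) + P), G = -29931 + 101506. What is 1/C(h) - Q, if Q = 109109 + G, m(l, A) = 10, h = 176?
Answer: -180684 + √186/186 ≈ -1.8068e+5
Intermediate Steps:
G = 71575
C(P) = √(10 + P)
Q = 180684 (Q = 109109 + 71575 = 180684)
1/C(h) - Q = 1/(√(10 + 176)) - 1*180684 = 1/(√186) - 180684 = √186/186 - 180684 = -180684 + √186/186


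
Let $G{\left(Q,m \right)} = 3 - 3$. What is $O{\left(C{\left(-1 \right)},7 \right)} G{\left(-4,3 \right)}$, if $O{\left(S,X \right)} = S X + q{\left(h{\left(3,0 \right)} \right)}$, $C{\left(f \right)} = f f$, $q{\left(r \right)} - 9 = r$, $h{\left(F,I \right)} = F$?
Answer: $0$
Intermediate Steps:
$G{\left(Q,m \right)} = 0$ ($G{\left(Q,m \right)} = 3 - 3 = 0$)
$q{\left(r \right)} = 9 + r$
$C{\left(f \right)} = f^{2}$
$O{\left(S,X \right)} = 12 + S X$ ($O{\left(S,X \right)} = S X + \left(9 + 3\right) = S X + 12 = 12 + S X$)
$O{\left(C{\left(-1 \right)},7 \right)} G{\left(-4,3 \right)} = \left(12 + \left(-1\right)^{2} \cdot 7\right) 0 = \left(12 + 1 \cdot 7\right) 0 = \left(12 + 7\right) 0 = 19 \cdot 0 = 0$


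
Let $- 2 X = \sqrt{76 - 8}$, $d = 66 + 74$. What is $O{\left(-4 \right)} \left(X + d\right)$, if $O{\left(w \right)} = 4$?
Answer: $560 - 4 \sqrt{17} \approx 543.51$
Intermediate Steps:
$d = 140$
$X = - \sqrt{17}$ ($X = - \frac{\sqrt{76 - 8}}{2} = - \frac{\sqrt{68}}{2} = - \frac{2 \sqrt{17}}{2} = - \sqrt{17} \approx -4.1231$)
$O{\left(-4 \right)} \left(X + d\right) = 4 \left(- \sqrt{17} + 140\right) = 4 \left(140 - \sqrt{17}\right) = 560 - 4 \sqrt{17}$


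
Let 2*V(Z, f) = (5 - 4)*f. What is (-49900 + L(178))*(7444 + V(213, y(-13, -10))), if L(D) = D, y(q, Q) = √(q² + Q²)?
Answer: -370130568 - 24861*√269 ≈ -3.7054e+8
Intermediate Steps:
y(q, Q) = √(Q² + q²)
V(Z, f) = f/2 (V(Z, f) = ((5 - 4)*f)/2 = (1*f)/2 = f/2)
(-49900 + L(178))*(7444 + V(213, y(-13, -10))) = (-49900 + 178)*(7444 + √((-10)² + (-13)²)/2) = -49722*(7444 + √(100 + 169)/2) = -49722*(7444 + √269/2) = -370130568 - 24861*√269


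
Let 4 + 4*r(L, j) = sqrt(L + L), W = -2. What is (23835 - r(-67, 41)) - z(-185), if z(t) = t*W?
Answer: 23466 - I*sqrt(134)/4 ≈ 23466.0 - 2.894*I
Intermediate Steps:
r(L, j) = -1 + sqrt(2)*sqrt(L)/4 (r(L, j) = -1 + sqrt(L + L)/4 = -1 + sqrt(2*L)/4 = -1 + (sqrt(2)*sqrt(L))/4 = -1 + sqrt(2)*sqrt(L)/4)
z(t) = -2*t (z(t) = t*(-2) = -2*t)
(23835 - r(-67, 41)) - z(-185) = (23835 - (-1 + sqrt(2)*sqrt(-67)/4)) - (-2)*(-185) = (23835 - (-1 + sqrt(2)*(I*sqrt(67))/4)) - 1*370 = (23835 - (-1 + I*sqrt(134)/4)) - 370 = (23835 + (1 - I*sqrt(134)/4)) - 370 = (23836 - I*sqrt(134)/4) - 370 = 23466 - I*sqrt(134)/4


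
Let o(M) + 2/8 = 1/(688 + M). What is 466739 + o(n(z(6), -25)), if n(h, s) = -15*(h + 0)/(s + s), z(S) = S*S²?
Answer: 439201165/941 ≈ 4.6674e+5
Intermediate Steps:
z(S) = S³
n(h, s) = -15*h/(2*s)
o(M) = -¼ + 1/(688 + M)
466739 + o(n(z(6), -25)) = 466739 + (-684 - (-15)*6³/(2*(-25)))/(4*(688 - 15/2*6³/(-25))) = 466739 + (-684 - (-15)*216*(-1)/(2*25))/(4*(688 - 15/2*216*(-1/25))) = 466739 + (-684 - 1*324/5)/(4*(688 + 324/5)) = 466739 + (-684 - 324/5)/(4*(3764/5)) = 466739 + (¼)*(5/3764)*(-3744/5) = 466739 - 234/941 = 439201165/941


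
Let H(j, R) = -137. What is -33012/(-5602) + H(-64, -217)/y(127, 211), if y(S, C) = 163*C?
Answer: 567307121/96334793 ≈ 5.8889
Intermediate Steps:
-33012/(-5602) + H(-64, -217)/y(127, 211) = -33012/(-5602) - 137/(163*211) = -33012*(-1/5602) - 137/34393 = 16506/2801 - 137*1/34393 = 16506/2801 - 137/34393 = 567307121/96334793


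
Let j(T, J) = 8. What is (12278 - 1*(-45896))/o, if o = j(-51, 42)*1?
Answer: 29087/4 ≈ 7271.8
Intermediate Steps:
o = 8 (o = 8*1 = 8)
(12278 - 1*(-45896))/o = (12278 - 1*(-45896))/8 = (12278 + 45896)*(⅛) = 58174*(⅛) = 29087/4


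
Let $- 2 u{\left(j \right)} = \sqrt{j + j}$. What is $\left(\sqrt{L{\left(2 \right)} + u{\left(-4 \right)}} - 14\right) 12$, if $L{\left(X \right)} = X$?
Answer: $-168 + 12 \sqrt{2 - i \sqrt{2}} \approx -150.1 - 5.6889 i$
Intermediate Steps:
$u{\left(j \right)} = - \frac{\sqrt{2} \sqrt{j}}{2}$ ($u{\left(j \right)} = - \frac{\sqrt{j + j}}{2} = - \frac{\sqrt{2 j}}{2} = - \frac{\sqrt{2} \sqrt{j}}{2}$)
$\left(\sqrt{L{\left(2 \right)} + u{\left(-4 \right)}} - 14\right) 12 = \left(\sqrt{2 - \frac{\sqrt{2} \sqrt{-4}}{2}} - 14\right) 12 = \left(\sqrt{2 - \frac{\sqrt{2} \cdot 2 i}{2}} - 14\right) 12 = \left(\sqrt{2 - i \sqrt{2}} - 14\right) 12 = \left(-14 + \sqrt{2 - i \sqrt{2}}\right) 12 = -168 + 12 \sqrt{2 - i \sqrt{2}}$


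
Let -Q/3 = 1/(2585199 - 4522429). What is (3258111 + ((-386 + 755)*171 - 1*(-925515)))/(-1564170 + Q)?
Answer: -2742294357250/1010052349699 ≈ -2.7150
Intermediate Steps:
Q = 3/1937230 (Q = -3/(2585199 - 4522429) = -3/(-1937230) = -3*(-1/1937230) = 3/1937230 ≈ 1.5486e-6)
(3258111 + ((-386 + 755)*171 - 1*(-925515)))/(-1564170 + Q) = (3258111 + ((-386 + 755)*171 - 1*(-925515)))/(-1564170 + 3/1937230) = (3258111 + (369*171 + 925515))/(-3030157049097/1937230) = (3258111 + (63099 + 925515))*(-1937230/3030157049097) = (3258111 + 988614)*(-1937230/3030157049097) = 4246725*(-1937230/3030157049097) = -2742294357250/1010052349699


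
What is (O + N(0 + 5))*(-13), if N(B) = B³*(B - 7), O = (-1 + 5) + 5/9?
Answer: 28717/9 ≈ 3190.8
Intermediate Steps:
O = 41/9 (O = 4 + 5*(⅑) = 4 + 5/9 = 41/9 ≈ 4.5556)
N(B) = B³*(-7 + B)
(O + N(0 + 5))*(-13) = (41/9 + (0 + 5)³*(-7 + (0 + 5)))*(-13) = (41/9 + 5³*(-7 + 5))*(-13) = (41/9 + 125*(-2))*(-13) = (41/9 - 250)*(-13) = -2209/9*(-13) = 28717/9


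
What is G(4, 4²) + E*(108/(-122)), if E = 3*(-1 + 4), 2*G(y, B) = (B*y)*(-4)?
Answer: -8294/61 ≈ -135.97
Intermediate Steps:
G(y, B) = -2*B*y (G(y, B) = ((B*y)*(-4))/2 = (-4*B*y)/2 = -2*B*y)
E = 9 (E = 3*3 = 9)
G(4, 4²) + E*(108/(-122)) = -2*4²*4 + 9*(108/(-122)) = -2*16*4 + 9*(108*(-1/122)) = -128 + 9*(-54/61) = -128 - 486/61 = -8294/61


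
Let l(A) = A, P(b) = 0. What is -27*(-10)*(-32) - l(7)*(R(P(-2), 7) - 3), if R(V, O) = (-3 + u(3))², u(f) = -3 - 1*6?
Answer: -9627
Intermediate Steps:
u(f) = -9 (u(f) = -3 - 6 = -9)
R(V, O) = 144 (R(V, O) = (-3 - 9)² = (-12)² = 144)
-27*(-10)*(-32) - l(7)*(R(P(-2), 7) - 3) = -27*(-10)*(-32) - 7*(144 - 3) = 270*(-32) - 7*141 = -8640 - 1*987 = -8640 - 987 = -9627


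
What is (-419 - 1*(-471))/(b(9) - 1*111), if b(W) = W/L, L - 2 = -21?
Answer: -494/1059 ≈ -0.46648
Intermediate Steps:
L = -19 (L = 2 - 21 = -19)
b(W) = -W/19 (b(W) = W/(-19) = W*(-1/19) = -W/19)
(-419 - 1*(-471))/(b(9) - 1*111) = (-419 - 1*(-471))/(-1/19*9 - 1*111) = (-419 + 471)/(-9/19 - 111) = 52/(-2118/19) = 52*(-19/2118) = -494/1059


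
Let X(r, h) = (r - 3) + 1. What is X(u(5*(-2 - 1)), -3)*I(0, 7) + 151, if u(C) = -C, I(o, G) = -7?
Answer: 60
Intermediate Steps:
X(r, h) = -2 + r (X(r, h) = (-3 + r) + 1 = -2 + r)
X(u(5*(-2 - 1)), -3)*I(0, 7) + 151 = (-2 - 5*(-2 - 1))*(-7) + 151 = (-2 - 5*(-3))*(-7) + 151 = (-2 - 1*(-15))*(-7) + 151 = (-2 + 15)*(-7) + 151 = 13*(-7) + 151 = -91 + 151 = 60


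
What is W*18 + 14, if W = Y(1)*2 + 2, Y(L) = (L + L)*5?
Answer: 410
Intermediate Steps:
Y(L) = 10*L (Y(L) = (2*L)*5 = 10*L)
W = 22 (W = (10*1)*2 + 2 = 10*2 + 2 = 20 + 2 = 22)
W*18 + 14 = 22*18 + 14 = 396 + 14 = 410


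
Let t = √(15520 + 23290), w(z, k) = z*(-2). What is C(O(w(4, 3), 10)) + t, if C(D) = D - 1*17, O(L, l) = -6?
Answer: -23 + √38810 ≈ 174.00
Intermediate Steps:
w(z, k) = -2*z
t = √38810 ≈ 197.00
C(D) = -17 + D (C(D) = D - 17 = -17 + D)
C(O(w(4, 3), 10)) + t = (-17 - 6) + √38810 = -23 + √38810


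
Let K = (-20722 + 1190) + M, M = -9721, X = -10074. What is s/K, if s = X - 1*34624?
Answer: 44698/29253 ≈ 1.5280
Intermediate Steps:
s = -44698 (s = -10074 - 1*34624 = -10074 - 34624 = -44698)
K = -29253 (K = (-20722 + 1190) - 9721 = -19532 - 9721 = -29253)
s/K = -44698/(-29253) = -44698*(-1/29253) = 44698/29253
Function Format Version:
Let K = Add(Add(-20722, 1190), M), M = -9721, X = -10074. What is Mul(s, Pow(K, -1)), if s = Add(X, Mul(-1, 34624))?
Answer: Rational(44698, 29253) ≈ 1.5280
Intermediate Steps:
s = -44698 (s = Add(-10074, Mul(-1, 34624)) = Add(-10074, -34624) = -44698)
K = -29253 (K = Add(Add(-20722, 1190), -9721) = Add(-19532, -9721) = -29253)
Mul(s, Pow(K, -1)) = Mul(-44698, Pow(-29253, -1)) = Mul(-44698, Rational(-1, 29253)) = Rational(44698, 29253)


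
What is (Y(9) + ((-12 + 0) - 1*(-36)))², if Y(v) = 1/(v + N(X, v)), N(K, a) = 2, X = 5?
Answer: 70225/121 ≈ 580.37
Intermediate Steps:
Y(v) = 1/(2 + v) (Y(v) = 1/(v + 2) = 1/(2 + v))
(Y(9) + ((-12 + 0) - 1*(-36)))² = (1/(2 + 9) + ((-12 + 0) - 1*(-36)))² = (1/11 + (-12 + 36))² = (1/11 + 24)² = (265/11)² = 70225/121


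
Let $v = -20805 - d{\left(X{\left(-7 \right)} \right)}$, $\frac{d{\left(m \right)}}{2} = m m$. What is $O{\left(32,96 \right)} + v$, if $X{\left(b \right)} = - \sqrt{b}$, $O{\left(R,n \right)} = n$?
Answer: $-20695$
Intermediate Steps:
$d{\left(m \right)} = 2 m^{2}$ ($d{\left(m \right)} = 2 m m = 2 m^{2}$)
$v = -20791$ ($v = -20805 - 2 \left(- \sqrt{-7}\right)^{2} = -20805 - 2 \left(- i \sqrt{7}\right)^{2} = -20805 - 2 \left(-7\right) = -20805 - -14 = -20805 + 14 = -20791$)
$O{\left(32,96 \right)} + v = 96 - 20791 = -20695$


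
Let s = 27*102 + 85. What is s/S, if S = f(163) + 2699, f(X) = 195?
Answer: 2839/2894 ≈ 0.98100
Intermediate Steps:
s = 2839 (s = 2754 + 85 = 2839)
S = 2894 (S = 195 + 2699 = 2894)
s/S = 2839/2894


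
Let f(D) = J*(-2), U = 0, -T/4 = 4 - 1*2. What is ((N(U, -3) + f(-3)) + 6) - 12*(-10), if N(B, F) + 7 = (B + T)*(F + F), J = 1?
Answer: 165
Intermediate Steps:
T = -8 (T = -4*(4 - 1*2) = -4*(4 - 2) = -4*2 = -8)
f(D) = -2 (f(D) = 1*(-2) = -2)
N(B, F) = -7 + 2*F*(-8 + B) (N(B, F) = -7 + (B - 8)*(F + F) = -7 + (-8 + B)*(2*F) = -7 + 2*F*(-8 + B))
((N(U, -3) + f(-3)) + 6) - 12*(-10) = (((-7 - 16*(-3) + 2*0*(-3)) - 2) + 6) - 12*(-10) = (((-7 + 48 + 0) - 2) + 6) + 120 = ((41 - 2) + 6) + 120 = (39 + 6) + 120 = 45 + 120 = 165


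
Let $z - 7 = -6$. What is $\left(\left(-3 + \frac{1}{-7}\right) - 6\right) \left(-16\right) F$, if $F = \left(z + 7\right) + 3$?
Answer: $\frac{11264}{7} \approx 1609.1$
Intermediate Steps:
$z = 1$ ($z = 7 - 6 = 1$)
$F = 11$ ($F = \left(1 + 7\right) + 3 = 8 + 3 = 11$)
$\left(\left(-3 + \frac{1}{-7}\right) - 6\right) \left(-16\right) F = \left(\left(-3 + \frac{1}{-7}\right) - 6\right) \left(-16\right) 11 = \left(\left(-3 - \frac{1}{7}\right) - 6\right) \left(-16\right) 11 = \left(- \frac{22}{7} - 6\right) \left(-16\right) 11 = \left(- \frac{64}{7}\right) \left(-16\right) 11 = \frac{1024}{7} \cdot 11 = \frac{11264}{7}$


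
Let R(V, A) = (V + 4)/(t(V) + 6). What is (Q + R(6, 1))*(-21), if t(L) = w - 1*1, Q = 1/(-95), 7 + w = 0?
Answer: 9996/95 ≈ 105.22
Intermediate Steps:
w = -7 (w = -7 + 0 = -7)
Q = -1/95 ≈ -0.010526
t(L) = -8 (t(L) = -7 - 1*1 = -7 - 1 = -8)
R(V, A) = -2 - V/2 (R(V, A) = (V + 4)/(-8 + 6) = (4 + V)/(-2) = (4 + V)*(-½) = -2 - V/2)
(Q + R(6, 1))*(-21) = (-1/95 + (-2 - ½*6))*(-21) = (-1/95 + (-2 - 3))*(-21) = (-1/95 - 5)*(-21) = -476/95*(-21) = 9996/95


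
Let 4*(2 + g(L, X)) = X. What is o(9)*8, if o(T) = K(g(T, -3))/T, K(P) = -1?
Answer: -8/9 ≈ -0.88889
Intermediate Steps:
g(L, X) = -2 + X/4
o(T) = -1/T
o(9)*8 = -1/9*8 = -1*⅑*8 = -⅑*8 = -8/9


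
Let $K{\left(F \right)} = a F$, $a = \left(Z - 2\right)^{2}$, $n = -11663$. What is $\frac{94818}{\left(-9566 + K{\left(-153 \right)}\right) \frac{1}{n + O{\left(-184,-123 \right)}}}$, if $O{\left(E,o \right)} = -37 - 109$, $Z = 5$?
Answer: $\frac{1119705762}{10943} \approx 1.0232 \cdot 10^{5}$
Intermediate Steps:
$a = 9$ ($a = \left(5 - 2\right)^{2} = 3^{2} = 9$)
$O{\left(E,o \right)} = -146$
$K{\left(F \right)} = 9 F$
$\frac{94818}{\left(-9566 + K{\left(-153 \right)}\right) \frac{1}{n + O{\left(-184,-123 \right)}}} = \frac{94818}{\left(-9566 + 9 \left(-153\right)\right) \frac{1}{-11663 - 146}} = \frac{94818}{\left(-9566 - 1377\right) \frac{1}{-11809}} = \frac{94818}{\left(-10943\right) \left(- \frac{1}{11809}\right)} = \frac{94818}{\frac{10943}{11809}} = 94818 \cdot \frac{11809}{10943} = \frac{1119705762}{10943}$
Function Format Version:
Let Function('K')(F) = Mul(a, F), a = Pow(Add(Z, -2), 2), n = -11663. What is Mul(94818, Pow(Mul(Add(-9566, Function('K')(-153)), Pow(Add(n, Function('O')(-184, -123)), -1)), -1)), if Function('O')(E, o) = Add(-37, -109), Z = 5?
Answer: Rational(1119705762, 10943) ≈ 1.0232e+5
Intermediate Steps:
a = 9 (a = Pow(Add(5, -2), 2) = Pow(3, 2) = 9)
Function('O')(E, o) = -146
Function('K')(F) = Mul(9, F)
Mul(94818, Pow(Mul(Add(-9566, Function('K')(-153)), Pow(Add(n, Function('O')(-184, -123)), -1)), -1)) = Mul(94818, Pow(Mul(Add(-9566, Mul(9, -153)), Pow(Add(-11663, -146), -1)), -1)) = Mul(94818, Pow(Mul(Add(-9566, -1377), Pow(-11809, -1)), -1)) = Mul(94818, Pow(Mul(-10943, Rational(-1, 11809)), -1)) = Mul(94818, Pow(Rational(10943, 11809), -1)) = Mul(94818, Rational(11809, 10943)) = Rational(1119705762, 10943)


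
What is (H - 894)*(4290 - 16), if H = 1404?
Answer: 2179740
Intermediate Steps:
(H - 894)*(4290 - 16) = (1404 - 894)*(4290 - 16) = 510*4274 = 2179740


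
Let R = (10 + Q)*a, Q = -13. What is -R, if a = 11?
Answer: 33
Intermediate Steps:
R = -33 (R = (10 - 13)*11 = -3*11 = -33)
-R = -1*(-33) = 33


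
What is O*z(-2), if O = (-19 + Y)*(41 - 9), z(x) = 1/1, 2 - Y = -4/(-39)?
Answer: -21344/39 ≈ -547.28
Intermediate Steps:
Y = 74/39 (Y = 2 - (-4)/(-39) = 2 - (-4)*(-1)/39 = 2 - 1*4/39 = 2 - 4/39 = 74/39 ≈ 1.8974)
z(x) = 1
O = -21344/39 (O = (-19 + 74/39)*(41 - 9) = -667/39*32 = -21344/39 ≈ -547.28)
O*z(-2) = -21344/39*1 = -21344/39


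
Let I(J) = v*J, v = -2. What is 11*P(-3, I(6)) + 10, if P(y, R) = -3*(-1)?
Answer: 43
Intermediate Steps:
I(J) = -2*J
P(y, R) = 3
11*P(-3, I(6)) + 10 = 11*3 + 10 = 33 + 10 = 43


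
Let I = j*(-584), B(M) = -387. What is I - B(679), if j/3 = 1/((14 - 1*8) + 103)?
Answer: 40431/109 ≈ 370.93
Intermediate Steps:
j = 3/109 (j = 3/((14 - 1*8) + 103) = 3/((14 - 8) + 103) = 3/(6 + 103) = 3/109 ≈ 0.027523)
I = -1752/109 (I = (3/109)*(-584) = -1752/109 ≈ -16.073)
I - B(679) = -1752/109 - 1*(-387) = -1752/109 + 387 = 40431/109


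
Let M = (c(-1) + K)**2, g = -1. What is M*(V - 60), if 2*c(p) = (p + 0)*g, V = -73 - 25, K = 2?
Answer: -1975/2 ≈ -987.50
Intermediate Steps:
V = -98
c(p) = -p/2 (c(p) = ((p + 0)*(-1))/2 = (p*(-1))/2 = (-p)/2 = -p/2)
M = 25/4 (M = (-1/2*(-1) + 2)**2 = (1/2 + 2)**2 = (5/2)**2 = 25/4 ≈ 6.2500)
M*(V - 60) = 25*(-98 - 60)/4 = (25/4)*(-158) = -1975/2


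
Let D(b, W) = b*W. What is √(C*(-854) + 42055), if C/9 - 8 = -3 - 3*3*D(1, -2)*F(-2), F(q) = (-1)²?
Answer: I*√134723 ≈ 367.05*I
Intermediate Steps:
D(b, W) = W*b
F(q) = 1
C = 207 (C = 72 + 9*(-3 - 3*3*(-2*1)) = 72 + 9*(-3 - 3*3*(-2)) = 72 + 9*(-3 - (-18)) = 72 + 9*(-3 - 3*(-6)) = 72 + 9*(-3 + 18) = 72 + 9*15 = 72 + 135 = 207)
√(C*(-854) + 42055) = √(207*(-854) + 42055) = √(-176778 + 42055) = √(-134723) = I*√134723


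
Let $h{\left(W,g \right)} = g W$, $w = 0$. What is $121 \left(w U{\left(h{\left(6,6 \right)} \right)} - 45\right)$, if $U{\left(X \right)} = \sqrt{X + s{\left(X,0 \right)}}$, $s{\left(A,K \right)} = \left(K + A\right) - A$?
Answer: $-5445$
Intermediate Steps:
$h{\left(W,g \right)} = W g$
$s{\left(A,K \right)} = K$ ($s{\left(A,K \right)} = \left(A + K\right) - A = K$)
$U{\left(X \right)} = \sqrt{X}$ ($U{\left(X \right)} = \sqrt{X + 0} = \sqrt{X}$)
$121 \left(w U{\left(h{\left(6,6 \right)} \right)} - 45\right) = 121 \left(0 \sqrt{6 \cdot 6} - 45\right) = 121 \left(0 \sqrt{36} - 45\right) = 121 \left(0 \cdot 6 - 45\right) = 121 \left(0 - 45\right) = 121 \left(-45\right) = -5445$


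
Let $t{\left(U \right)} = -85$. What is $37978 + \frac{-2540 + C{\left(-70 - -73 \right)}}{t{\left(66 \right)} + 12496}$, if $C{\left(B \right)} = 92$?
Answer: $\frac{52371390}{1379} \approx 37978.0$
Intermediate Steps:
$37978 + \frac{-2540 + C{\left(-70 - -73 \right)}}{t{\left(66 \right)} + 12496} = 37978 + \frac{-2540 + 92}{-85 + 12496} = 37978 - \frac{2448}{12411} = 37978 - \frac{272}{1379} = \frac{52371390}{1379}$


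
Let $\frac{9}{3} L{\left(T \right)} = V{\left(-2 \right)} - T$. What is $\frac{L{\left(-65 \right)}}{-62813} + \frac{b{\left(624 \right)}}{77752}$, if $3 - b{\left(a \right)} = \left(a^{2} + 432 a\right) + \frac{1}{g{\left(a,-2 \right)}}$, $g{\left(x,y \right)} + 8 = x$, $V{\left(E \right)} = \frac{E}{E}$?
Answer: $- \frac{25497331354245}{3008443207616} \approx -8.4753$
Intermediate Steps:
$V{\left(E \right)} = 1$
$g{\left(x,y \right)} = -8 + x$
$L{\left(T \right)} = \frac{1}{3} - \frac{T}{3}$ ($L{\left(T \right)} = \frac{1 - T}{3} = \frac{1}{3} - \frac{T}{3}$)
$b{\left(a \right)} = 3 - a^{2} - \frac{1}{-8 + a} - 432 a$ ($b{\left(a \right)} = 3 - \left(\left(a^{2} + 432 a\right) + \frac{1}{-8 + a}\right) = 3 - \left(a^{2} + \frac{1}{-8 + a} + 432 a\right) = 3 - a^{2} - \frac{1}{-8 + a} - 432 a$)
$\frac{L{\left(-65 \right)}}{-62813} + \frac{b{\left(624 \right)}}{77752} = \frac{\frac{1}{3} - - \frac{65}{3}}{-62813} + \frac{\frac{1}{-8 + 624} \left(-1 + \left(-8 + 624\right) \left(3 - 624^{2} - 269568\right)\right)}{77752} = \left(\frac{1}{3} + \frac{65}{3}\right) \left(- \frac{1}{62813}\right) + \frac{-1 + 616 \left(3 - 389376 - 269568\right)}{616} \cdot \frac{1}{77752} = 22 \left(- \frac{1}{62813}\right) + \frac{-1 + 616 \left(3 - 389376 - 269568\right)}{616} \cdot \frac{1}{77752} = - \frac{22}{62813} + \frac{-1 + 616 \left(-658941\right)}{616} \cdot \frac{1}{77752} = - \frac{22}{62813} + \frac{-1 - 405907656}{616} \cdot \frac{1}{77752} = - \frac{22}{62813} + \frac{1}{616} \left(-405907657\right) \frac{1}{77752} = - \frac{22}{62813} - \frac{405907657}{47895232} = - \frac{25497331354245}{3008443207616}$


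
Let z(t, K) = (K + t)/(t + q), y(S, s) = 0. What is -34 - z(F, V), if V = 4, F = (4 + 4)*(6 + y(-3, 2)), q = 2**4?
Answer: -557/16 ≈ -34.813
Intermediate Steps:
q = 16
F = 48 (F = (4 + 4)*(6 + 0) = 8*6 = 48)
z(t, K) = (K + t)/(16 + t) (z(t, K) = (K + t)/(t + 16) = (K + t)/(16 + t))
-34 - z(F, V) = -34 - (4 + 48)/(16 + 48) = -34 - 52/64 = -34 - 1*13/16 = -34 - 13/16 = -557/16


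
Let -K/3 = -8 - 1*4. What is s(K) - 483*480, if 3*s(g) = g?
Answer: -231828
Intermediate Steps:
K = 36 (K = -3*(-8 - 1*4) = -3*(-8 - 4) = -3*(-12) = 36)
s(g) = g/3
s(K) - 483*480 = (⅓)*36 - 483*480 = 12 - 231840 = -231828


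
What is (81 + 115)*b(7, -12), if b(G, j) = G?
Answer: 1372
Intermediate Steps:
(81 + 115)*b(7, -12) = (81 + 115)*7 = 196*7 = 1372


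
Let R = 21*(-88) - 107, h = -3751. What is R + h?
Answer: -5706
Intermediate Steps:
R = -1955 (R = -1848 - 107 = -1955)
R + h = -1955 - 3751 = -5706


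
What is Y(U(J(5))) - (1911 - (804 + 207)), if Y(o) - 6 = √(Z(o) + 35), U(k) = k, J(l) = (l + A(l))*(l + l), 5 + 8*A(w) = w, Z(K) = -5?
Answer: -894 + √30 ≈ -888.52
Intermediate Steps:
A(w) = -5/8 + w/8
J(l) = 2*l*(-5/8 + 9*l/8) (J(l) = (l + (-5/8 + l/8))*(l + l) = (-5/8 + 9*l/8)*(2*l) = 2*l*(-5/8 + 9*l/8))
Y(o) = 6 + √30 (Y(o) = 6 + √(-5 + 35) = 6 + √30)
Y(U(J(5))) - (1911 - (804 + 207)) = (6 + √30) - (1911 - (804 + 207)) = (6 + √30) - (1911 - 1*1011) = (6 + √30) - (1911 - 1011) = (6 + √30) - 1*900 = (6 + √30) - 900 = -894 + √30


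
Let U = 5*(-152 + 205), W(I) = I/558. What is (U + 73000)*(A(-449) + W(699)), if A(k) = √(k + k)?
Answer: 17070745/186 + 73265*I*√898 ≈ 91778.0 + 2.1955e+6*I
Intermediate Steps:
A(k) = √2*√k (A(k) = √(2*k) = √2*√k)
W(I) = I/558 (W(I) = I*(1/558) = I/558)
U = 265 (U = 5*53 = 265)
(U + 73000)*(A(-449) + W(699)) = (265 + 73000)*(√2*√(-449) + (1/558)*699) = 73265*(√2*(I*√449) + 233/186) = 73265*(I*√898 + 233/186) = 73265*(233/186 + I*√898) = 17070745/186 + 73265*I*√898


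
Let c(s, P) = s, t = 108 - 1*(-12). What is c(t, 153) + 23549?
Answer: 23669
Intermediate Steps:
t = 120 (t = 108 + 12 = 120)
c(t, 153) + 23549 = 120 + 23549 = 23669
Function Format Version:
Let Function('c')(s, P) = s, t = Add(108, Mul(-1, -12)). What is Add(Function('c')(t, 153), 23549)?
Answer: 23669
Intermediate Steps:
t = 120 (t = Add(108, 12) = 120)
Add(Function('c')(t, 153), 23549) = Add(120, 23549) = 23669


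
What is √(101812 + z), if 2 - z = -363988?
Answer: √465802 ≈ 682.50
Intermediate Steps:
z = 363990 (z = 2 - 1*(-363988) = 2 + 363988 = 363990)
√(101812 + z) = √(101812 + 363990) = √465802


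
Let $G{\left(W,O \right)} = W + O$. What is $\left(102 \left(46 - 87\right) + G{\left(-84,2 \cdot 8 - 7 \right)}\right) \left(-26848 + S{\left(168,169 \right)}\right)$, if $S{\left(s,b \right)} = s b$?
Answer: $-6572808$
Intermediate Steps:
$S{\left(s,b \right)} = b s$
$G{\left(W,O \right)} = O + W$
$\left(102 \left(46 - 87\right) + G{\left(-84,2 \cdot 8 - 7 \right)}\right) \left(-26848 + S{\left(168,169 \right)}\right) = \left(102 \left(46 - 87\right) + \left(\left(2 \cdot 8 - 7\right) - 84\right)\right) \left(-26848 + 169 \cdot 168\right) = \left(102 \left(46 - 87\right) + \left(\left(16 - 7\right) - 84\right)\right) \left(-26848 + 28392\right) = \left(102 \left(-41\right) + \left(9 - 84\right)\right) 1544 = \left(-4182 - 75\right) 1544 = \left(-4257\right) 1544 = -6572808$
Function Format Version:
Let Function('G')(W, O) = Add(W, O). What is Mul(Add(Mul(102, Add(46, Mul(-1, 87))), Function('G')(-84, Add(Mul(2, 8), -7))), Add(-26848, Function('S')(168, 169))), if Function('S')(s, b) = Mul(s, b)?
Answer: -6572808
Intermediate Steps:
Function('S')(s, b) = Mul(b, s)
Function('G')(W, O) = Add(O, W)
Mul(Add(Mul(102, Add(46, Mul(-1, 87))), Function('G')(-84, Add(Mul(2, 8), -7))), Add(-26848, Function('S')(168, 169))) = Mul(Add(Mul(102, Add(46, Mul(-1, 87))), Add(Add(Mul(2, 8), -7), -84)), Add(-26848, Mul(169, 168))) = Mul(Add(Mul(102, Add(46, -87)), Add(Add(16, -7), -84)), Add(-26848, 28392)) = Mul(Add(Mul(102, -41), Add(9, -84)), 1544) = Mul(Add(-4182, -75), 1544) = Mul(-4257, 1544) = -6572808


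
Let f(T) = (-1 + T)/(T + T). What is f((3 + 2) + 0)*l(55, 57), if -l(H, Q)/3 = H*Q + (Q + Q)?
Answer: -19494/5 ≈ -3898.8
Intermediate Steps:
l(H, Q) = -6*Q - 3*H*Q (l(H, Q) = -3*(H*Q + (Q + Q)) = -3*(H*Q + 2*Q) = -3*(2*Q + H*Q) = -6*Q - 3*H*Q)
f(T) = (-1 + T)/(2*T) (f(T) = (-1 + T)/((2*T)) = (-1 + T)*(1/(2*T)) = (-1 + T)/(2*T))
f((3 + 2) + 0)*l(55, 57) = ((-1 + ((3 + 2) + 0))/(2*((3 + 2) + 0)))*(-3*57*(2 + 55)) = ((-1 + (5 + 0))/(2*(5 + 0)))*(-3*57*57) = ((1/2)*(-1 + 5)/5)*(-9747) = ((1/2)*(1/5)*4)*(-9747) = (2/5)*(-9747) = -19494/5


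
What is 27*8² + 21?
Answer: 1749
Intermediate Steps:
27*8² + 21 = 27*64 + 21 = 1728 + 21 = 1749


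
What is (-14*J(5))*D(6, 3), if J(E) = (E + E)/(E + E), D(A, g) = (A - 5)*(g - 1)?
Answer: -28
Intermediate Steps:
D(A, g) = (-1 + g)*(-5 + A) (D(A, g) = (-5 + A)*(-1 + g) = (-1 + g)*(-5 + A))
J(E) = 1 (J(E) = (2*E)/((2*E)) = (2*E)*(1/(2*E)) = 1)
(-14*J(5))*D(6, 3) = (-14*1)*(5 - 1*6 - 5*3 + 6*3) = -14*(5 - 6 - 15 + 18) = -14*2 = -28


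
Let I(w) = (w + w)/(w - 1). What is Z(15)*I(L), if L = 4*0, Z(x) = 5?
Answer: 0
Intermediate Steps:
L = 0
I(w) = 2*w/(-1 + w) (I(w) = (2*w)/(-1 + w) = 2*w/(-1 + w))
Z(15)*I(L) = 5*(2*0/(-1 + 0)) = 5*(2*0/(-1)) = 5*(2*0*(-1)) = 5*0 = 0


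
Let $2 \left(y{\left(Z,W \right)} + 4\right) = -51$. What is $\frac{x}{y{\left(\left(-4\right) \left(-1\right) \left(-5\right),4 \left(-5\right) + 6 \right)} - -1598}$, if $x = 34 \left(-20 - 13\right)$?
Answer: $- \frac{2244}{3137} \approx -0.71533$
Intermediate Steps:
$y{\left(Z,W \right)} = - \frac{59}{2}$ ($y{\left(Z,W \right)} = -4 + \frac{1}{2} \left(-51\right) = -4 - \frac{51}{2} = - \frac{59}{2}$)
$x = -1122$ ($x = 34 \left(-33\right) = -1122$)
$\frac{x}{y{\left(\left(-4\right) \left(-1\right) \left(-5\right),4 \left(-5\right) + 6 \right)} - -1598} = - \frac{1122}{- \frac{59}{2} - -1598} = - \frac{1122}{- \frac{59}{2} + 1598} = - \frac{1122}{\frac{3137}{2}} = \left(-1122\right) \frac{2}{3137} = - \frac{2244}{3137}$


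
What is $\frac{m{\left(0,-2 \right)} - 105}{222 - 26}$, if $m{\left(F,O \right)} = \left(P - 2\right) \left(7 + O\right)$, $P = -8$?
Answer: $- \frac{155}{196} \approx -0.79082$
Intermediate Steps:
$m{\left(F,O \right)} = -70 - 10 O$ ($m{\left(F,O \right)} = \left(-8 - 2\right) \left(7 + O\right) = - 10 \left(7 + O\right) = -70 - 10 O$)
$\frac{m{\left(0,-2 \right)} - 105}{222 - 26} = \frac{\left(-70 - -20\right) - 105}{222 - 26} = \frac{\left(-70 + 20\right) - 105}{196} = \left(-50 - 105\right) \frac{1}{196} = \left(-155\right) \frac{1}{196} = - \frac{155}{196}$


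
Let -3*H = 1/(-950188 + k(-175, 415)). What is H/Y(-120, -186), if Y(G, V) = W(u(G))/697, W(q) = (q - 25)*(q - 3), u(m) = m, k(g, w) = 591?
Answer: 17/1239224085 ≈ 1.3718e-8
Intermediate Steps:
W(q) = (-25 + q)*(-3 + q)
H = 1/2848791 (H = -1/(3*(-950188 + 591)) = -⅓/(-949597) = -⅓*(-1/949597) = 1/2848791 ≈ 3.5103e-7)
Y(G, V) = 75/697 - 28*G/697 + G²/697 (Y(G, V) = (75 + G² - 28*G)/697 = (75 + G² - 28*G)*(1/697) = 75/697 - 28*G/697 + G²/697)
H/Y(-120, -186) = 1/(2848791*(75/697 - 28/697*(-120) + (1/697)*(-120)²)) = 1/(2848791*(75/697 + 3360/697 + (1/697)*14400)) = 1/(2848791*(75/697 + 3360/697 + 14400/697)) = 1/(2848791*(435/17)) = (1/2848791)*(17/435) = 17/1239224085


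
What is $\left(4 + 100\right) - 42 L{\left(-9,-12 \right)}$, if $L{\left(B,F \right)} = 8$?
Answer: $-232$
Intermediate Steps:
$\left(4 + 100\right) - 42 L{\left(-9,-12 \right)} = \left(4 + 100\right) - 336 = 104 - 336 = -232$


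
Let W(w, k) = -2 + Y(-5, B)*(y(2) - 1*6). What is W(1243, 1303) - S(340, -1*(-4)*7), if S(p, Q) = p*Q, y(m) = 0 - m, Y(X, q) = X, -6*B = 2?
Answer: -9482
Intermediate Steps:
B = -⅓ (B = -⅙*2 = -⅓ ≈ -0.33333)
y(m) = -m
W(w, k) = 38 (W(w, k) = -2 - 5*(-1*2 - 1*6) = -2 - 5*(-2 - 6) = -2 - 5*(-8) = -2 + 40 = 38)
S(p, Q) = Q*p
W(1243, 1303) - S(340, -1*(-4)*7) = 38 - -1*(-4)*7*340 = 38 - 4*7*340 = 38 - 28*340 = 38 - 1*9520 = 38 - 9520 = -9482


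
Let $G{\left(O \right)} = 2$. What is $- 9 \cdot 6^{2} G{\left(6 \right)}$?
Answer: $-648$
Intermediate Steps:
$- 9 \cdot 6^{2} G{\left(6 \right)} = - 9 \cdot 6^{2} \cdot 2 = \left(-9\right) 36 \cdot 2 = \left(-324\right) 2 = -648$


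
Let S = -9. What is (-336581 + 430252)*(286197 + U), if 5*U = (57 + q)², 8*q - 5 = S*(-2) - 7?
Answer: 134367864686/5 ≈ 2.6874e+10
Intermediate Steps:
q = 2 (q = 5/8 + (-9*(-2) - 7)/8 = 5/8 + (18 - 7)/8 = 5/8 + (⅛)*11 = 5/8 + 11/8 = 2)
U = 3481/5 (U = (57 + 2)²/5 = (⅕)*59² = (⅕)*3481 = 3481/5 ≈ 696.20)
(-336581 + 430252)*(286197 + U) = (-336581 + 430252)*(286197 + 3481/5) = 93671*(1434466/5) = 134367864686/5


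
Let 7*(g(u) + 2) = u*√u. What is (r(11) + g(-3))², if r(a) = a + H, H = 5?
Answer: 9577/49 - 12*I*√3 ≈ 195.45 - 20.785*I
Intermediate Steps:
g(u) = -2 + u^(3/2)/7 (g(u) = -2 + (u*√u)/7 = -2 + u^(3/2)/7)
r(a) = 5 + a (r(a) = a + 5 = 5 + a)
(r(11) + g(-3))² = ((5 + 11) + (-2 + (-3)^(3/2)/7))² = (16 + (-2 + (-3*I*√3)/7))² = (16 + (-2 - 3*I*√3/7))² = (14 - 3*I*√3/7)²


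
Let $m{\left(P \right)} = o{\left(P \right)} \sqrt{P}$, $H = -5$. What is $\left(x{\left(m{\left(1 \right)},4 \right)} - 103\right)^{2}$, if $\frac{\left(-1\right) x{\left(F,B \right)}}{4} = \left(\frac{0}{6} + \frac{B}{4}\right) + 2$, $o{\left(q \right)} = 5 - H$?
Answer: $13225$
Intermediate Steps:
$o{\left(q \right)} = 10$ ($o{\left(q \right)} = 5 - -5 = 5 + 5 = 10$)
$m{\left(P \right)} = 10 \sqrt{P}$
$x{\left(F,B \right)} = -8 - B$ ($x{\left(F,B \right)} = - 4 \left(\left(\frac{0}{6} + \frac{B}{4}\right) + 2\right) = - 4 \left(\left(0 \cdot \frac{1}{6} + B \frac{1}{4}\right) + 2\right) = - 4 \left(\left(0 + \frac{B}{4}\right) + 2\right) = - 4 \left(\frac{B}{4} + 2\right) = - 4 \left(2 + \frac{B}{4}\right) = -8 - B$)
$\left(x{\left(m{\left(1 \right)},4 \right)} - 103\right)^{2} = \left(\left(-8 - 4\right) - 103\right)^{2} = \left(-12 - 103\right)^{2} = \left(-115\right)^{2} = 13225$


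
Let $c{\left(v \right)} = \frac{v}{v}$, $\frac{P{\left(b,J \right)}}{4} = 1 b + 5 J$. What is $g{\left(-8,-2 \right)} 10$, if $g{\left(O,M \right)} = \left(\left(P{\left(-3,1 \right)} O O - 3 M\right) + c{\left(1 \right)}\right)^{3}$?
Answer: $1397983590$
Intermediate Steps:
$P{\left(b,J \right)} = 4 b + 20 J$ ($P{\left(b,J \right)} = 4 \left(1 b + 5 J\right) = 4 \left(b + 5 J\right) = 4 b + 20 J$)
$c{\left(v \right)} = 1$
$g{\left(O,M \right)} = \left(1 - 3 M + 8 O^{2}\right)^{3}$ ($g{\left(O,M \right)} = \left(\left(\left(4 \left(-3\right) + 20 \cdot 1\right) O O - 3 M\right) + 1\right)^{3} = \left(\left(\left(-12 + 20\right) O O - 3 M\right) + 1\right)^{3} = \left(\left(8 O O - 3 M\right) + 1\right)^{3} = \left(\left(8 O^{2} - 3 M\right) + 1\right)^{3} = \left(\left(- 3 M + 8 O^{2}\right) + 1\right)^{3} = \left(1 - 3 M + 8 O^{2}\right)^{3}$)
$g{\left(-8,-2 \right)} 10 = \left(1 - -6 + 8 \left(-8\right)^{2}\right)^{3} \cdot 10 = \left(1 + 6 + 8 \cdot 64\right)^{3} \cdot 10 = \left(1 + 6 + 512\right)^{3} \cdot 10 = 519^{3} \cdot 10 = 139798359 \cdot 10 = 1397983590$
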